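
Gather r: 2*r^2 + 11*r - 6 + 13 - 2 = 2*r^2 + 11*r + 5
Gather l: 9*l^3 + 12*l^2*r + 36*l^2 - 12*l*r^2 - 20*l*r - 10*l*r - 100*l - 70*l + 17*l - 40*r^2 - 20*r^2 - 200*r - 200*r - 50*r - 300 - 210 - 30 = 9*l^3 + l^2*(12*r + 36) + l*(-12*r^2 - 30*r - 153) - 60*r^2 - 450*r - 540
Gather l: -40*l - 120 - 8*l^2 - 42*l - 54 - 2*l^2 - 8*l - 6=-10*l^2 - 90*l - 180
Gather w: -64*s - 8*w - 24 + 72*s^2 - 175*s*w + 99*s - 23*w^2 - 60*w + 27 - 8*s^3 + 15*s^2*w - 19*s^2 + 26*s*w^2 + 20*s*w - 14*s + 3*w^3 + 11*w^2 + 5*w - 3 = -8*s^3 + 53*s^2 + 21*s + 3*w^3 + w^2*(26*s - 12) + w*(15*s^2 - 155*s - 63)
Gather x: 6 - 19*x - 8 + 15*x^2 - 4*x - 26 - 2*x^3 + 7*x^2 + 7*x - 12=-2*x^3 + 22*x^2 - 16*x - 40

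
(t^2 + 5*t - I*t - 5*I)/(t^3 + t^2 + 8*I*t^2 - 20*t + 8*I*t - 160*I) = (t - I)/(t^2 + t*(-4 + 8*I) - 32*I)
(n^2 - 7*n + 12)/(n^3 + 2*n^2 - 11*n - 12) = (n - 4)/(n^2 + 5*n + 4)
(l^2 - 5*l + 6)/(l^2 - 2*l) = (l - 3)/l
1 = 1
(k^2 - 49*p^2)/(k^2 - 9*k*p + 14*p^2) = (-k - 7*p)/(-k + 2*p)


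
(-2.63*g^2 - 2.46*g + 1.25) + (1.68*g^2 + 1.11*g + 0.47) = -0.95*g^2 - 1.35*g + 1.72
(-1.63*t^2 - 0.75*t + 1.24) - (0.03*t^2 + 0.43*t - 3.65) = -1.66*t^2 - 1.18*t + 4.89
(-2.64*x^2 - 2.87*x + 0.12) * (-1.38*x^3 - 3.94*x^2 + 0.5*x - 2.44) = 3.6432*x^5 + 14.3622*x^4 + 9.8222*x^3 + 4.5338*x^2 + 7.0628*x - 0.2928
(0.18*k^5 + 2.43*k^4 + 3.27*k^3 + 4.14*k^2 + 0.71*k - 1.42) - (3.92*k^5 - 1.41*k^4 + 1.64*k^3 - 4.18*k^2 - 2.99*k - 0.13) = -3.74*k^5 + 3.84*k^4 + 1.63*k^3 + 8.32*k^2 + 3.7*k - 1.29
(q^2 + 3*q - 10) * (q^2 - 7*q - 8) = q^4 - 4*q^3 - 39*q^2 + 46*q + 80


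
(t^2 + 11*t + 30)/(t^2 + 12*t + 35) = (t + 6)/(t + 7)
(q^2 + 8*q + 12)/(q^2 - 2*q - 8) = (q + 6)/(q - 4)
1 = 1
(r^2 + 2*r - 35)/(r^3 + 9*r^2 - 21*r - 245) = 1/(r + 7)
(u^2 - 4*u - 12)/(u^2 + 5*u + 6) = (u - 6)/(u + 3)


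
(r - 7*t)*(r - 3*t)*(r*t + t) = r^3*t - 10*r^2*t^2 + r^2*t + 21*r*t^3 - 10*r*t^2 + 21*t^3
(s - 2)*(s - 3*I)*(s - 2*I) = s^3 - 2*s^2 - 5*I*s^2 - 6*s + 10*I*s + 12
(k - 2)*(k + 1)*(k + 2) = k^3 + k^2 - 4*k - 4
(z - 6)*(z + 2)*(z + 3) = z^3 - z^2 - 24*z - 36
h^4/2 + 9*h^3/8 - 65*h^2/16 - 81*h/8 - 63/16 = (h/2 + 1/4)*(h - 3)*(h + 7/4)*(h + 3)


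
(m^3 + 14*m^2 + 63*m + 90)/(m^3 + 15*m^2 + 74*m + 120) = (m + 3)/(m + 4)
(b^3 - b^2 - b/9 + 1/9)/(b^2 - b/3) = b - 2/3 - 1/(3*b)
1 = 1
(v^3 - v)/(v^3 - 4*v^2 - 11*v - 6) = v*(v - 1)/(v^2 - 5*v - 6)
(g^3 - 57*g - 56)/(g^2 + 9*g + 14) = (g^2 - 7*g - 8)/(g + 2)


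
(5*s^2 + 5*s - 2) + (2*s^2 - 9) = 7*s^2 + 5*s - 11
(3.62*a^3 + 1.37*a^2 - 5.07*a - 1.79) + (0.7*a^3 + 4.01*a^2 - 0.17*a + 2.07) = 4.32*a^3 + 5.38*a^2 - 5.24*a + 0.28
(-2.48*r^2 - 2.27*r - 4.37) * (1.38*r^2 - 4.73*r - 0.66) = -3.4224*r^4 + 8.5978*r^3 + 6.3433*r^2 + 22.1683*r + 2.8842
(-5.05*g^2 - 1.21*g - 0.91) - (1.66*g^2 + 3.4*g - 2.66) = -6.71*g^2 - 4.61*g + 1.75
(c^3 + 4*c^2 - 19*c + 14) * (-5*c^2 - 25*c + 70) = -5*c^5 - 45*c^4 + 65*c^3 + 685*c^2 - 1680*c + 980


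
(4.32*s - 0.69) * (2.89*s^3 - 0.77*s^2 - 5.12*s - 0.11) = 12.4848*s^4 - 5.3205*s^3 - 21.5871*s^2 + 3.0576*s + 0.0759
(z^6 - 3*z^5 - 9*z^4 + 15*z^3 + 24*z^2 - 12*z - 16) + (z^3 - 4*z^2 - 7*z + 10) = z^6 - 3*z^5 - 9*z^4 + 16*z^3 + 20*z^2 - 19*z - 6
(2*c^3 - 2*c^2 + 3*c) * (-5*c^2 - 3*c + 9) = -10*c^5 + 4*c^4 + 9*c^3 - 27*c^2 + 27*c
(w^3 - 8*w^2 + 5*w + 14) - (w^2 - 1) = w^3 - 9*w^2 + 5*w + 15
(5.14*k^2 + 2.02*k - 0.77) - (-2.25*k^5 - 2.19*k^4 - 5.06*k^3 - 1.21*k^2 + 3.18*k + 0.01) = 2.25*k^5 + 2.19*k^4 + 5.06*k^3 + 6.35*k^2 - 1.16*k - 0.78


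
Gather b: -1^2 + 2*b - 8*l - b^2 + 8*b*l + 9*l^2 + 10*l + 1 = -b^2 + b*(8*l + 2) + 9*l^2 + 2*l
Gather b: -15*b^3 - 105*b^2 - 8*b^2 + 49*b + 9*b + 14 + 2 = -15*b^3 - 113*b^2 + 58*b + 16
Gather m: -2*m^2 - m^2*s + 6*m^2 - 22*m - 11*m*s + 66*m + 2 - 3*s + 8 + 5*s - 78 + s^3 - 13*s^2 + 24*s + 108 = m^2*(4 - s) + m*(44 - 11*s) + s^3 - 13*s^2 + 26*s + 40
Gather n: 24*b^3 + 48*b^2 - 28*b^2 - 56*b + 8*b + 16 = 24*b^3 + 20*b^2 - 48*b + 16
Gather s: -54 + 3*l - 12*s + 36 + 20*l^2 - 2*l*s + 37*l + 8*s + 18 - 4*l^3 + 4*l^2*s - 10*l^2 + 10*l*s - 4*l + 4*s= -4*l^3 + 10*l^2 + 36*l + s*(4*l^2 + 8*l)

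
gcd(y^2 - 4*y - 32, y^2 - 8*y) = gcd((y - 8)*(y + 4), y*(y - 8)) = y - 8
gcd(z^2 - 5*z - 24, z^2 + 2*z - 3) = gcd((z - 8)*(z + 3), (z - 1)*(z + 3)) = z + 3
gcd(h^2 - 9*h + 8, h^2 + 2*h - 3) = h - 1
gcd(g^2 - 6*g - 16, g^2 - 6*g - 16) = g^2 - 6*g - 16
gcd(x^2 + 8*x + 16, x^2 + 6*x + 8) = x + 4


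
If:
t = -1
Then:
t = -1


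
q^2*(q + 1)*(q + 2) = q^4 + 3*q^3 + 2*q^2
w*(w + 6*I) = w^2 + 6*I*w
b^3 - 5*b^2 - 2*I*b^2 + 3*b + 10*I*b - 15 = (b - 5)*(b - 3*I)*(b + I)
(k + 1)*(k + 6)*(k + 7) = k^3 + 14*k^2 + 55*k + 42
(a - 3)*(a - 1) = a^2 - 4*a + 3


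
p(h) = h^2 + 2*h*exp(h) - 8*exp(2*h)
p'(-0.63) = -5.40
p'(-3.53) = -7.22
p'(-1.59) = -4.09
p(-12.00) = 144.00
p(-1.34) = 0.55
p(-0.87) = -1.38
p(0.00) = -8.00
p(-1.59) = 1.55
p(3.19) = -4554.29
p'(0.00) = -14.00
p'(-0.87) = -4.44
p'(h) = 2*h*exp(h) + 2*h - 16*exp(2*h) + 2*exp(h)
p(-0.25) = -5.18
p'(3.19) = -9228.93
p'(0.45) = -33.91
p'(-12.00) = -24.00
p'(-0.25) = -9.04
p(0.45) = -18.06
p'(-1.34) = -3.96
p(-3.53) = 12.25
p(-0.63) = -2.54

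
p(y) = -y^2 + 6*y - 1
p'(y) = 6 - 2*y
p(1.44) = 5.57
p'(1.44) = 3.12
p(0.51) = 1.80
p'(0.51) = 4.98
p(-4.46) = -47.65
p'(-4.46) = 14.92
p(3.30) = 7.91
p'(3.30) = -0.60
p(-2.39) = -21.05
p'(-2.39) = 10.78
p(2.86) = 7.98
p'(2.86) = 0.28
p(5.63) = 1.08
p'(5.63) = -5.26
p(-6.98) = -91.60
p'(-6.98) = 19.96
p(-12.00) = -217.00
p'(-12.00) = 30.00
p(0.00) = -1.00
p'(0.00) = 6.00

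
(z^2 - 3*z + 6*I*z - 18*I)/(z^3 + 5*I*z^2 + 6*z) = (z - 3)/(z*(z - I))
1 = 1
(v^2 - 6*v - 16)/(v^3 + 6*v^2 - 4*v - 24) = (v - 8)/(v^2 + 4*v - 12)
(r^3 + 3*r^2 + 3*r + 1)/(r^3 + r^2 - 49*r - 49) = (r^2 + 2*r + 1)/(r^2 - 49)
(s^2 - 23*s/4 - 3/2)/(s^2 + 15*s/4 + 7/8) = 2*(s - 6)/(2*s + 7)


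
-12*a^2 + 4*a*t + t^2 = (-2*a + t)*(6*a + t)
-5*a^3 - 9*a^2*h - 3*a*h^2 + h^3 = (-5*a + h)*(a + h)^2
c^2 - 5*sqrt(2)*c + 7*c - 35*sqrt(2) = (c + 7)*(c - 5*sqrt(2))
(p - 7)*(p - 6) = p^2 - 13*p + 42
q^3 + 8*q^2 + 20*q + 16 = (q + 2)^2*(q + 4)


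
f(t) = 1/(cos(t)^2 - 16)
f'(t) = 2*sin(t)*cos(t)/(cos(t)^2 - 16)^2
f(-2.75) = -0.07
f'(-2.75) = 0.00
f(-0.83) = -0.06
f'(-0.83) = -0.00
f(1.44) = -0.06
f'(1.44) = 0.00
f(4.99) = -0.06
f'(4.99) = -0.00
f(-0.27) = -0.07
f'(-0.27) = -0.00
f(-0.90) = -0.06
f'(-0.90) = -0.00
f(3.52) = -0.07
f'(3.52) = 0.00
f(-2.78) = -0.07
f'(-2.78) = 0.00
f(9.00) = -0.07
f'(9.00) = 0.00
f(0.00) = -0.07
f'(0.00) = 0.00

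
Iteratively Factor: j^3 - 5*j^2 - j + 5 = (j + 1)*(j^2 - 6*j + 5) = (j - 1)*(j + 1)*(j - 5)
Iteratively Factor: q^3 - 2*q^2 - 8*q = (q + 2)*(q^2 - 4*q) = q*(q + 2)*(q - 4)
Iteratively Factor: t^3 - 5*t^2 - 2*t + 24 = (t - 3)*(t^2 - 2*t - 8) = (t - 4)*(t - 3)*(t + 2)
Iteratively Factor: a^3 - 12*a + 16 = (a + 4)*(a^2 - 4*a + 4) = (a - 2)*(a + 4)*(a - 2)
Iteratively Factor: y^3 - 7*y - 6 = (y + 1)*(y^2 - y - 6) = (y + 1)*(y + 2)*(y - 3)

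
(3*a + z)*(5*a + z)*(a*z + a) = 15*a^3*z + 15*a^3 + 8*a^2*z^2 + 8*a^2*z + a*z^3 + a*z^2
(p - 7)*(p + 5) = p^2 - 2*p - 35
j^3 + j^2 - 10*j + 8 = (j - 2)*(j - 1)*(j + 4)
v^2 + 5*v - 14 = (v - 2)*(v + 7)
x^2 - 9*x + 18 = (x - 6)*(x - 3)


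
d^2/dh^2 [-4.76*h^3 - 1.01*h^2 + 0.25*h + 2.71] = -28.56*h - 2.02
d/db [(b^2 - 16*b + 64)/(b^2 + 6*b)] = 2*(11*b^2 - 64*b - 192)/(b^2*(b^2 + 12*b + 36))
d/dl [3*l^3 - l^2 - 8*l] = 9*l^2 - 2*l - 8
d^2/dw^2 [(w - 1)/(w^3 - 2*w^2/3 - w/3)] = 6*(27*w^2 + 9*w + 1)/(w^3*(27*w^3 + 27*w^2 + 9*w + 1))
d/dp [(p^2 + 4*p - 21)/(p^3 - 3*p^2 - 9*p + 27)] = (-p^2 - 14*p - 9)/(p^4 - 18*p^2 + 81)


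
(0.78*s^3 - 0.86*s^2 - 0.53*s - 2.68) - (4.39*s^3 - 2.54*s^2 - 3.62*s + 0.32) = -3.61*s^3 + 1.68*s^2 + 3.09*s - 3.0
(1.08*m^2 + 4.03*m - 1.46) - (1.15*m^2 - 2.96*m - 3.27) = -0.0699999999999998*m^2 + 6.99*m + 1.81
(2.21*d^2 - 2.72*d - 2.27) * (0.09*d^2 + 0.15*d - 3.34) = 0.1989*d^4 + 0.0866999999999999*d^3 - 7.9937*d^2 + 8.7443*d + 7.5818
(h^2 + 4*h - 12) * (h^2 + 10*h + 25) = h^4 + 14*h^3 + 53*h^2 - 20*h - 300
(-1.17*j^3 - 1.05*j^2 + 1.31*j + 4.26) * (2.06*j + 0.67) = -2.4102*j^4 - 2.9469*j^3 + 1.9951*j^2 + 9.6533*j + 2.8542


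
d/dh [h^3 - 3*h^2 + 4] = 3*h*(h - 2)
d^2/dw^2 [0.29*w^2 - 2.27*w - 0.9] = 0.580000000000000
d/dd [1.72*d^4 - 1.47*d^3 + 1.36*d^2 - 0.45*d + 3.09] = 6.88*d^3 - 4.41*d^2 + 2.72*d - 0.45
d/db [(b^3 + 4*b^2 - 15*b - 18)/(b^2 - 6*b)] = (b^4 - 12*b^3 - 9*b^2 + 36*b - 108)/(b^2*(b^2 - 12*b + 36))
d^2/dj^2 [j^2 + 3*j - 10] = 2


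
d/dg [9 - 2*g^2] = -4*g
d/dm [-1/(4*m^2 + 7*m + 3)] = (8*m + 7)/(4*m^2 + 7*m + 3)^2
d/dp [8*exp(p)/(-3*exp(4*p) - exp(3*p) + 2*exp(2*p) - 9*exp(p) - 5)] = (72*exp(4*p) + 16*exp(3*p) - 16*exp(2*p) - 40)*exp(p)/(9*exp(8*p) + 6*exp(7*p) - 11*exp(6*p) + 50*exp(5*p) + 52*exp(4*p) - 26*exp(3*p) + 61*exp(2*p) + 90*exp(p) + 25)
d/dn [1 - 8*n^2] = -16*n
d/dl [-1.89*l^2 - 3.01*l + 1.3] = -3.78*l - 3.01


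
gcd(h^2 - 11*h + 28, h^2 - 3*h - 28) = h - 7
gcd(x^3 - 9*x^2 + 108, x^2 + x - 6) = x + 3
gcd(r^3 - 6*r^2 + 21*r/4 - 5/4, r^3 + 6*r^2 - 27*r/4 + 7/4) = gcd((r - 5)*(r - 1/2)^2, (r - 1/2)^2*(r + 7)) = r^2 - r + 1/4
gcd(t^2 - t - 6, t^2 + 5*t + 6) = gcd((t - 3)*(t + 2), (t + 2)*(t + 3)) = t + 2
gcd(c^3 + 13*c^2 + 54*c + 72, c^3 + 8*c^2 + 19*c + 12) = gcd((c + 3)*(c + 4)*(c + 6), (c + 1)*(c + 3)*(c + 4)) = c^2 + 7*c + 12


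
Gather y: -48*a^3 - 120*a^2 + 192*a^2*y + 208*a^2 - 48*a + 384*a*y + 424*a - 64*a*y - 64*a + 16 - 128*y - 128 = -48*a^3 + 88*a^2 + 312*a + y*(192*a^2 + 320*a - 128) - 112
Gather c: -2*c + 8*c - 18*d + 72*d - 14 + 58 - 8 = 6*c + 54*d + 36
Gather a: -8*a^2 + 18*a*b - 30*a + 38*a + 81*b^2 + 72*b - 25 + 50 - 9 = -8*a^2 + a*(18*b + 8) + 81*b^2 + 72*b + 16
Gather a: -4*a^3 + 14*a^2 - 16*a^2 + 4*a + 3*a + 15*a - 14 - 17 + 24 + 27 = -4*a^3 - 2*a^2 + 22*a + 20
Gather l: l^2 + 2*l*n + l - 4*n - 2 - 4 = l^2 + l*(2*n + 1) - 4*n - 6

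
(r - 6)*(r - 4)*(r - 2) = r^3 - 12*r^2 + 44*r - 48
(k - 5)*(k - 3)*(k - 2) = k^3 - 10*k^2 + 31*k - 30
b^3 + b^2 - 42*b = b*(b - 6)*(b + 7)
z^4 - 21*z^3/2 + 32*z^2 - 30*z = z*(z - 6)*(z - 5/2)*(z - 2)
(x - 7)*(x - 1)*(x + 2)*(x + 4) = x^4 - 2*x^3 - 33*x^2 - 22*x + 56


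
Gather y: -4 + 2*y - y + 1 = y - 3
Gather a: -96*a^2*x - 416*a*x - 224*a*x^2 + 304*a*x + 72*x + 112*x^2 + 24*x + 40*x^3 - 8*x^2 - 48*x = -96*a^2*x + a*(-224*x^2 - 112*x) + 40*x^3 + 104*x^2 + 48*x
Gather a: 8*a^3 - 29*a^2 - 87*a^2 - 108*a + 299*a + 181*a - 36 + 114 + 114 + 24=8*a^3 - 116*a^2 + 372*a + 216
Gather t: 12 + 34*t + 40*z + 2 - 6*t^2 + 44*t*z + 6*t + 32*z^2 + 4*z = -6*t^2 + t*(44*z + 40) + 32*z^2 + 44*z + 14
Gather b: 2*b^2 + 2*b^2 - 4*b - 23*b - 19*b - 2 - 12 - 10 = 4*b^2 - 46*b - 24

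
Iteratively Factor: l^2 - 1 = (l + 1)*(l - 1)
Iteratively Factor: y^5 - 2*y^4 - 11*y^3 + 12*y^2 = (y + 3)*(y^4 - 5*y^3 + 4*y^2) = (y - 1)*(y + 3)*(y^3 - 4*y^2) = y*(y - 1)*(y + 3)*(y^2 - 4*y) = y*(y - 4)*(y - 1)*(y + 3)*(y)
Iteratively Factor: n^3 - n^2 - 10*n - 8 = (n - 4)*(n^2 + 3*n + 2) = (n - 4)*(n + 1)*(n + 2)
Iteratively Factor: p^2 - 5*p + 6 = (p - 2)*(p - 3)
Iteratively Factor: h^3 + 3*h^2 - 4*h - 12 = (h - 2)*(h^2 + 5*h + 6) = (h - 2)*(h + 3)*(h + 2)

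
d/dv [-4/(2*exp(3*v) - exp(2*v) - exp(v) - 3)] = (24*exp(2*v) - 8*exp(v) - 4)*exp(v)/(-2*exp(3*v) + exp(2*v) + exp(v) + 3)^2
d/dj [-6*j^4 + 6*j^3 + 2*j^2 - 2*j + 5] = -24*j^3 + 18*j^2 + 4*j - 2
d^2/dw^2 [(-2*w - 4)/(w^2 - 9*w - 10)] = 4*((w + 2)*(2*w - 9)^2 + (3*w - 7)*(-w^2 + 9*w + 10))/(-w^2 + 9*w + 10)^3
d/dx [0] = 0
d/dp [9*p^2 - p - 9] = 18*p - 1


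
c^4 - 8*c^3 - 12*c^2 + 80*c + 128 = (c - 8)*(c - 4)*(c + 2)^2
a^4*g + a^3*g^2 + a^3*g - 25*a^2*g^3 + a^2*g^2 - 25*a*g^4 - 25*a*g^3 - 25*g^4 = (a - 5*g)*(a + g)*(a + 5*g)*(a*g + g)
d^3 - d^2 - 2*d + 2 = (d - 1)*(d - sqrt(2))*(d + sqrt(2))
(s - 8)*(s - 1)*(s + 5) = s^3 - 4*s^2 - 37*s + 40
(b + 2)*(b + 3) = b^2 + 5*b + 6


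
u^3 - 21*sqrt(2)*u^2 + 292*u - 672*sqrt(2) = (u - 8*sqrt(2))*(u - 7*sqrt(2))*(u - 6*sqrt(2))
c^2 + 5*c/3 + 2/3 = (c + 2/3)*(c + 1)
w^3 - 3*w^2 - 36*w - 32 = (w - 8)*(w + 1)*(w + 4)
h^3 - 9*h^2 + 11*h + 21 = (h - 7)*(h - 3)*(h + 1)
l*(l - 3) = l^2 - 3*l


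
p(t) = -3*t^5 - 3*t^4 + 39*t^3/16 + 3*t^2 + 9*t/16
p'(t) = -15*t^4 - 12*t^3 + 117*t^2/16 + 6*t + 9/16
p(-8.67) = 128646.94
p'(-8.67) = -76436.67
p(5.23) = -13549.81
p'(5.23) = -12707.42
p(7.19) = -64597.86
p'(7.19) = -44125.91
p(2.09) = -140.34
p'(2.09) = -350.71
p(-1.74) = 15.61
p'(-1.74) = -62.02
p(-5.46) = 11580.84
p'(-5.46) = -11191.92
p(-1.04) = 0.06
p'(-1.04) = -1.82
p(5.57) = -18454.32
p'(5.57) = -16251.02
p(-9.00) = 155925.00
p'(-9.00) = -89128.12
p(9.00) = -194805.00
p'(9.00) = -106516.12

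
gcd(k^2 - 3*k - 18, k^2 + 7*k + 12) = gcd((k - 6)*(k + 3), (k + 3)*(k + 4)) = k + 3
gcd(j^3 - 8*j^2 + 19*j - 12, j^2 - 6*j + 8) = j - 4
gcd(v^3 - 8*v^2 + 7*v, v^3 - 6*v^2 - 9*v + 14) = v^2 - 8*v + 7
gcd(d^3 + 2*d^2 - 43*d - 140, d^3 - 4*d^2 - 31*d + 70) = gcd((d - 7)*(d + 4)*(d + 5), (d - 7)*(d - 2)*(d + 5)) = d^2 - 2*d - 35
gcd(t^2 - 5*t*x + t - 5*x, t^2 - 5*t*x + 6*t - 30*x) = -t + 5*x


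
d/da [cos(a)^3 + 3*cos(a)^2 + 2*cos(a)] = (3*sin(a)^2 - 6*cos(a) - 5)*sin(a)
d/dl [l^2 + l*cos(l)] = -l*sin(l) + 2*l + cos(l)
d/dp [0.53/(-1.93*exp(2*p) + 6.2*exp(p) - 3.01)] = (2.0458*exp(p) - 3.286)*exp(p)/(1.93*exp(2*p) - 6.2*exp(p) + 3.01)^2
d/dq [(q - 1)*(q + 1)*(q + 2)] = 3*q^2 + 4*q - 1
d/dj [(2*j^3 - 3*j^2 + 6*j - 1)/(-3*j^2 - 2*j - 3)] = 2*(-3*j^4 - 4*j^3 + 3*j^2 + 6*j - 10)/(9*j^4 + 12*j^3 + 22*j^2 + 12*j + 9)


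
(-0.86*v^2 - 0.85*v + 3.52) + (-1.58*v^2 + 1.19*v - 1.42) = -2.44*v^2 + 0.34*v + 2.1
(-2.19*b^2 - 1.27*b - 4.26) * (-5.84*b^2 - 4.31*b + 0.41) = 12.7896*b^4 + 16.8557*b^3 + 29.4542*b^2 + 17.8399*b - 1.7466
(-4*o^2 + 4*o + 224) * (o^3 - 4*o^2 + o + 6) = -4*o^5 + 20*o^4 + 204*o^3 - 916*o^2 + 248*o + 1344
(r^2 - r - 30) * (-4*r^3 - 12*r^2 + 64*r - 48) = -4*r^5 - 8*r^4 + 196*r^3 + 248*r^2 - 1872*r + 1440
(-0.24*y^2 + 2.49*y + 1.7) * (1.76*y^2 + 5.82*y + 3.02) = -0.4224*y^4 + 2.9856*y^3 + 16.759*y^2 + 17.4138*y + 5.134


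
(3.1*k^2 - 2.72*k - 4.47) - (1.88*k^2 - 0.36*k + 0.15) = 1.22*k^2 - 2.36*k - 4.62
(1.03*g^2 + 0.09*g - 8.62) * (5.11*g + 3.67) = 5.2633*g^3 + 4.24*g^2 - 43.7179*g - 31.6354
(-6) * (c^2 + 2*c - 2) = -6*c^2 - 12*c + 12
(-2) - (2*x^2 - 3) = 1 - 2*x^2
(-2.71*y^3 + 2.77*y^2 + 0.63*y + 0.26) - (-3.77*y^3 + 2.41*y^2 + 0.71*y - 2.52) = 1.06*y^3 + 0.36*y^2 - 0.08*y + 2.78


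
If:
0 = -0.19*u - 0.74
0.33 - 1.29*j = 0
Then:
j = 0.26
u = -3.89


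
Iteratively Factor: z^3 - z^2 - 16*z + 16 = (z - 1)*(z^2 - 16) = (z - 4)*(z - 1)*(z + 4)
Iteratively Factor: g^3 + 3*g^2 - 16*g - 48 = (g + 3)*(g^2 - 16) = (g - 4)*(g + 3)*(g + 4)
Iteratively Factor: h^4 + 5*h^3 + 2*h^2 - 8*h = (h + 2)*(h^3 + 3*h^2 - 4*h) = (h + 2)*(h + 4)*(h^2 - h) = h*(h + 2)*(h + 4)*(h - 1)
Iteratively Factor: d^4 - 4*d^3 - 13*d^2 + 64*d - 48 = (d - 1)*(d^3 - 3*d^2 - 16*d + 48) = (d - 3)*(d - 1)*(d^2 - 16) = (d - 3)*(d - 1)*(d + 4)*(d - 4)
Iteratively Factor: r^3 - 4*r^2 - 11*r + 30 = (r - 5)*(r^2 + r - 6) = (r - 5)*(r - 2)*(r + 3)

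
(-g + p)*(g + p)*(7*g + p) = -7*g^3 - g^2*p + 7*g*p^2 + p^3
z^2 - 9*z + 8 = (z - 8)*(z - 1)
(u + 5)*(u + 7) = u^2 + 12*u + 35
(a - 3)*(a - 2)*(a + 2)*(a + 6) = a^4 + 3*a^3 - 22*a^2 - 12*a + 72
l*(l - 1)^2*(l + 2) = l^4 - 3*l^2 + 2*l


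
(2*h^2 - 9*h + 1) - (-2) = 2*h^2 - 9*h + 3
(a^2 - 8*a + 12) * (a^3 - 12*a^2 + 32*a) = a^5 - 20*a^4 + 140*a^3 - 400*a^2 + 384*a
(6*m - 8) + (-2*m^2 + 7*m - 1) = -2*m^2 + 13*m - 9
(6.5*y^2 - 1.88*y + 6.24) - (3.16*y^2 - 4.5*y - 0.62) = 3.34*y^2 + 2.62*y + 6.86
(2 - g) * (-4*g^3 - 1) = 4*g^4 - 8*g^3 + g - 2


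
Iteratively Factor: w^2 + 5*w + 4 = (w + 1)*(w + 4)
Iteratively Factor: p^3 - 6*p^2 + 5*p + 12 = (p - 3)*(p^2 - 3*p - 4) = (p - 3)*(p + 1)*(p - 4)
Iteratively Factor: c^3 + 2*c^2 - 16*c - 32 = (c - 4)*(c^2 + 6*c + 8) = (c - 4)*(c + 4)*(c + 2)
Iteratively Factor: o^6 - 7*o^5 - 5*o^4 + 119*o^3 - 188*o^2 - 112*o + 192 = (o - 4)*(o^5 - 3*o^4 - 17*o^3 + 51*o^2 + 16*o - 48) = (o - 4)*(o + 4)*(o^4 - 7*o^3 + 11*o^2 + 7*o - 12) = (o - 4)*(o - 1)*(o + 4)*(o^3 - 6*o^2 + 5*o + 12) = (o - 4)^2*(o - 1)*(o + 4)*(o^2 - 2*o - 3) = (o - 4)^2*(o - 3)*(o - 1)*(o + 4)*(o + 1)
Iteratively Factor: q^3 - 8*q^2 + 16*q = (q)*(q^2 - 8*q + 16) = q*(q - 4)*(q - 4)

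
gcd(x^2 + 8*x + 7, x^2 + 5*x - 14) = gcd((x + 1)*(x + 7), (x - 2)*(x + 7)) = x + 7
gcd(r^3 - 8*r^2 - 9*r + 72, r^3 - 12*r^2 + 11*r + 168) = r^2 - 5*r - 24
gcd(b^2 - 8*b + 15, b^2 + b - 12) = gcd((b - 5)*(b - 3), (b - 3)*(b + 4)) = b - 3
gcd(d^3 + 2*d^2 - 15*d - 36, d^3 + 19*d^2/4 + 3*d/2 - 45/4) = d^2 + 6*d + 9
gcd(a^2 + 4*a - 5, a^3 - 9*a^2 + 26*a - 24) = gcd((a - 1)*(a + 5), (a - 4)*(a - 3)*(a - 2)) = 1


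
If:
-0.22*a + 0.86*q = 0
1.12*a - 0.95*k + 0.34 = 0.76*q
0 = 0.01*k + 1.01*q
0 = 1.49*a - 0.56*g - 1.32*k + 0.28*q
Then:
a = -0.01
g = -0.85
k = 0.34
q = -0.00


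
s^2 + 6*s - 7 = (s - 1)*(s + 7)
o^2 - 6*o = o*(o - 6)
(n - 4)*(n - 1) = n^2 - 5*n + 4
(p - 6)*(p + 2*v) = p^2 + 2*p*v - 6*p - 12*v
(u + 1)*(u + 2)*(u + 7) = u^3 + 10*u^2 + 23*u + 14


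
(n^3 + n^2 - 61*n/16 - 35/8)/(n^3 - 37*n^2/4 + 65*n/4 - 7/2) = (16*n^2 + 48*n + 35)/(4*(4*n^2 - 29*n + 7))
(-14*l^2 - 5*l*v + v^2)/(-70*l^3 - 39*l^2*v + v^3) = 1/(5*l + v)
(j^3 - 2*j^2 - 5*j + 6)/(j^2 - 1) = (j^2 - j - 6)/(j + 1)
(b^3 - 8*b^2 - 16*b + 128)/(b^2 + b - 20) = (b^2 - 4*b - 32)/(b + 5)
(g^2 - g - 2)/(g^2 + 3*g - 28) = (g^2 - g - 2)/(g^2 + 3*g - 28)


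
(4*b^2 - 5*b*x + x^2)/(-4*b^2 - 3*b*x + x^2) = (-b + x)/(b + x)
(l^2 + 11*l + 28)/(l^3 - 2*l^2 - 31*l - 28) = (l + 7)/(l^2 - 6*l - 7)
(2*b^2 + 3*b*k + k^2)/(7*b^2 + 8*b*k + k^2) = (2*b + k)/(7*b + k)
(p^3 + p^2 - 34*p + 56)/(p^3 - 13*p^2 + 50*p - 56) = (p + 7)/(p - 7)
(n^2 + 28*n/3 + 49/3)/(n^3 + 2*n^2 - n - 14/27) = 9*(n + 7)/(9*n^2 - 3*n - 2)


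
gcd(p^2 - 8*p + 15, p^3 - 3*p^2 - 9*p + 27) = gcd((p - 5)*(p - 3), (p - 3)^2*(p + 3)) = p - 3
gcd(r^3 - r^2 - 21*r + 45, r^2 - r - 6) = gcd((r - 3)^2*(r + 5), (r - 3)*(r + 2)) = r - 3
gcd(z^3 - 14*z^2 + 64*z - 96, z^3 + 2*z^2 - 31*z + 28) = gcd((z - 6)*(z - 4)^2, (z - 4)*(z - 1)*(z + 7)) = z - 4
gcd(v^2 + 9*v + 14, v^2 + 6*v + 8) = v + 2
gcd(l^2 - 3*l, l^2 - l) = l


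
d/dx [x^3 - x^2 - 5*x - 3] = 3*x^2 - 2*x - 5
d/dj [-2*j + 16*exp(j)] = 16*exp(j) - 2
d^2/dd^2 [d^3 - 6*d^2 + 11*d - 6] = 6*d - 12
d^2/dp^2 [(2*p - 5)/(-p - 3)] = 22/(p + 3)^3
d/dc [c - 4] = 1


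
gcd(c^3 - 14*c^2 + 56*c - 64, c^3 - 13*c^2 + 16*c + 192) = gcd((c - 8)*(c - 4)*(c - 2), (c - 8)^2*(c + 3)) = c - 8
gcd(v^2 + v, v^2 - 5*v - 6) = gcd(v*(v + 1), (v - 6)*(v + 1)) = v + 1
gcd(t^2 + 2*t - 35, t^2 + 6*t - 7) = t + 7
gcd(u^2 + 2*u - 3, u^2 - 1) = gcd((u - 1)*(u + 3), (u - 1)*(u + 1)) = u - 1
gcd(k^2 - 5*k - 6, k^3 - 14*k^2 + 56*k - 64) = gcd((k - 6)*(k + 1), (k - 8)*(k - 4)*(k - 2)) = 1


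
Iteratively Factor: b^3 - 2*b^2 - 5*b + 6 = (b - 1)*(b^2 - b - 6) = (b - 1)*(b + 2)*(b - 3)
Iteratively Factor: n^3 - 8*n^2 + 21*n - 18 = (n - 3)*(n^2 - 5*n + 6) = (n - 3)^2*(n - 2)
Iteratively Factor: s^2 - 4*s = (s)*(s - 4)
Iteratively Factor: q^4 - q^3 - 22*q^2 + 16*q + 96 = (q + 4)*(q^3 - 5*q^2 - 2*q + 24) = (q + 2)*(q + 4)*(q^2 - 7*q + 12) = (q - 3)*(q + 2)*(q + 4)*(q - 4)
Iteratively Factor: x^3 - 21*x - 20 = (x + 4)*(x^2 - 4*x - 5) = (x + 1)*(x + 4)*(x - 5)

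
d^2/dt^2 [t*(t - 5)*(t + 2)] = 6*t - 6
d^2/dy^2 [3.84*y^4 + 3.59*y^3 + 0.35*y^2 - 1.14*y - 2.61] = 46.08*y^2 + 21.54*y + 0.7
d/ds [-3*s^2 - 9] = -6*s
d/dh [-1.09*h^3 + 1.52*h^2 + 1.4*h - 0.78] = -3.27*h^2 + 3.04*h + 1.4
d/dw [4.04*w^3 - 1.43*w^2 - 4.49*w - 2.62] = 12.12*w^2 - 2.86*w - 4.49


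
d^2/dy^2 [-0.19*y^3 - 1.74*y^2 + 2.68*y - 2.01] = -1.14*y - 3.48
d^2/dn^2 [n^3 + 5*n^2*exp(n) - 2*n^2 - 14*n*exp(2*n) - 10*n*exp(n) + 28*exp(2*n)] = 5*n^2*exp(n) - 56*n*exp(2*n) + 10*n*exp(n) + 6*n + 56*exp(2*n) - 10*exp(n) - 4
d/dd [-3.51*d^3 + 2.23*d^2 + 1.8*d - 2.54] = -10.53*d^2 + 4.46*d + 1.8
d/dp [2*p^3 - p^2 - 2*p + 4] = 6*p^2 - 2*p - 2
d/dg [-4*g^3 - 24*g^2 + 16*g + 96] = -12*g^2 - 48*g + 16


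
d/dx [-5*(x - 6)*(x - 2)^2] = 5*(14 - 3*x)*(x - 2)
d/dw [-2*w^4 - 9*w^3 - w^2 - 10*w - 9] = -8*w^3 - 27*w^2 - 2*w - 10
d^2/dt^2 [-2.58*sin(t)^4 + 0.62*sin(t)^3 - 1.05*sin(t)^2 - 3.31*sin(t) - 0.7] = 41.28*sin(t)^4 - 5.58*sin(t)^3 - 26.76*sin(t)^2 + 7.03*sin(t) - 2.1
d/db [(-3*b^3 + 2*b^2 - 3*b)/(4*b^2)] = -3/4 + 3/(4*b^2)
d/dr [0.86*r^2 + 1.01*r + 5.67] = 1.72*r + 1.01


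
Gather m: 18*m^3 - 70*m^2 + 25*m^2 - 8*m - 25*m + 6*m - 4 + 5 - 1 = 18*m^3 - 45*m^2 - 27*m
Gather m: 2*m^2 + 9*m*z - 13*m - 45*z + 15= 2*m^2 + m*(9*z - 13) - 45*z + 15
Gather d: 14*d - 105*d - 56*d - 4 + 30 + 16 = 42 - 147*d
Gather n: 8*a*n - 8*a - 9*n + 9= -8*a + n*(8*a - 9) + 9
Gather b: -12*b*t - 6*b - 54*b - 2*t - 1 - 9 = b*(-12*t - 60) - 2*t - 10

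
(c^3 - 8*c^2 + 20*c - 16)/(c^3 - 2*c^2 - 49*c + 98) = (c^2 - 6*c + 8)/(c^2 - 49)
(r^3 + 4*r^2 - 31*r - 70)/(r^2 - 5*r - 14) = (r^2 + 2*r - 35)/(r - 7)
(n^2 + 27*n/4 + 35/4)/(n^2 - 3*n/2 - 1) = (4*n^2 + 27*n + 35)/(2*(2*n^2 - 3*n - 2))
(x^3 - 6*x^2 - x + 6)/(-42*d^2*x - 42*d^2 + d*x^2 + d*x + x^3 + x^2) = (x^2 - 7*x + 6)/(-42*d^2 + d*x + x^2)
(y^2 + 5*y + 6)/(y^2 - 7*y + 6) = (y^2 + 5*y + 6)/(y^2 - 7*y + 6)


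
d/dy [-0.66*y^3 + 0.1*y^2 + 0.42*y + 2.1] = -1.98*y^2 + 0.2*y + 0.42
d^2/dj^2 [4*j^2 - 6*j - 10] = 8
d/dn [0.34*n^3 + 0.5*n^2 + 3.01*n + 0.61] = 1.02*n^2 + 1.0*n + 3.01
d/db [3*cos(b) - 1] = -3*sin(b)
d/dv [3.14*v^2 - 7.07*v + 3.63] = 6.28*v - 7.07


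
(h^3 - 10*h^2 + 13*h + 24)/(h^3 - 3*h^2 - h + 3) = (h - 8)/(h - 1)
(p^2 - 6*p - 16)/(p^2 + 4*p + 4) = (p - 8)/(p + 2)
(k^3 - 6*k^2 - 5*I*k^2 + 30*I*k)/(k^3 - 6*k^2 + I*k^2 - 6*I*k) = (k - 5*I)/(k + I)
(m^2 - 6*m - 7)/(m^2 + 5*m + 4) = (m - 7)/(m + 4)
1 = 1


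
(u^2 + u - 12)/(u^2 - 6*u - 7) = (-u^2 - u + 12)/(-u^2 + 6*u + 7)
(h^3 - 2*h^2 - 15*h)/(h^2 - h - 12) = h*(h - 5)/(h - 4)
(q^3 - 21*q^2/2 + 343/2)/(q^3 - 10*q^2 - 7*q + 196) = (q + 7/2)/(q + 4)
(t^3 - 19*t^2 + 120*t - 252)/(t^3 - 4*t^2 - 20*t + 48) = (t^2 - 13*t + 42)/(t^2 + 2*t - 8)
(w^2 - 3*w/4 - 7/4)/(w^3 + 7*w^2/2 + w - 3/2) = (4*w - 7)/(2*(2*w^2 + 5*w - 3))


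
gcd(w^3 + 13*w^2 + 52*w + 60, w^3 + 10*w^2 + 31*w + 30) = w^2 + 7*w + 10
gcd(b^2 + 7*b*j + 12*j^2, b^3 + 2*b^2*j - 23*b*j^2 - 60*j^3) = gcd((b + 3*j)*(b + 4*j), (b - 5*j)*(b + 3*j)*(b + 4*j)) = b^2 + 7*b*j + 12*j^2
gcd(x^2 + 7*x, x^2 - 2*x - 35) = 1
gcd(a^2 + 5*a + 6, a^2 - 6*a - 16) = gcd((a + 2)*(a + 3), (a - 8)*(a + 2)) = a + 2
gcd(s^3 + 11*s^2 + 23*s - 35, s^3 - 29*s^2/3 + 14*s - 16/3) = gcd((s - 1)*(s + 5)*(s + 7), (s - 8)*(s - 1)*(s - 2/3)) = s - 1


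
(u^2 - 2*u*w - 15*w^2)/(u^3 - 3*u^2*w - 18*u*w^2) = (u - 5*w)/(u*(u - 6*w))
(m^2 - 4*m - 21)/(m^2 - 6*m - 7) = (m + 3)/(m + 1)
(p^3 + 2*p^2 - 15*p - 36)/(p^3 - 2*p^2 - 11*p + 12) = (p + 3)/(p - 1)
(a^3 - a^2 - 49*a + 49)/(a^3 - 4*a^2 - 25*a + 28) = (a + 7)/(a + 4)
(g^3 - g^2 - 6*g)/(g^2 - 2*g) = (g^2 - g - 6)/(g - 2)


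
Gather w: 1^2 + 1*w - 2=w - 1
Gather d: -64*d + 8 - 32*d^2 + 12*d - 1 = -32*d^2 - 52*d + 7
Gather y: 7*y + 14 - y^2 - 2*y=-y^2 + 5*y + 14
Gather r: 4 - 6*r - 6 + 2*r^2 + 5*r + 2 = 2*r^2 - r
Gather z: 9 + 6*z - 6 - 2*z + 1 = 4*z + 4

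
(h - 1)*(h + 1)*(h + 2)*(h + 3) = h^4 + 5*h^3 + 5*h^2 - 5*h - 6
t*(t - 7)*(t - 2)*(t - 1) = t^4 - 10*t^3 + 23*t^2 - 14*t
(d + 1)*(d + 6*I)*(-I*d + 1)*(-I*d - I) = -d^4 - 2*d^3 - 7*I*d^3 + 5*d^2 - 14*I*d^2 + 12*d - 7*I*d + 6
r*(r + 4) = r^2 + 4*r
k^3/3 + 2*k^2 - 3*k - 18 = (k/3 + 1)*(k - 3)*(k + 6)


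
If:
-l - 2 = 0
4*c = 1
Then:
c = 1/4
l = -2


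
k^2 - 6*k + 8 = (k - 4)*(k - 2)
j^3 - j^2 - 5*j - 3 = (j - 3)*(j + 1)^2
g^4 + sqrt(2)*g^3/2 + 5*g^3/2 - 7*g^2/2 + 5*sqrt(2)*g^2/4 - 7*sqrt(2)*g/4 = g*(g - 1)*(g + 7/2)*(g + sqrt(2)/2)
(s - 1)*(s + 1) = s^2 - 1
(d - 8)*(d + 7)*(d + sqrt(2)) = d^3 - d^2 + sqrt(2)*d^2 - 56*d - sqrt(2)*d - 56*sqrt(2)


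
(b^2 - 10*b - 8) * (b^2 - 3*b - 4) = b^4 - 13*b^3 + 18*b^2 + 64*b + 32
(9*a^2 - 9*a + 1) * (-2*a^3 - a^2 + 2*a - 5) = -18*a^5 + 9*a^4 + 25*a^3 - 64*a^2 + 47*a - 5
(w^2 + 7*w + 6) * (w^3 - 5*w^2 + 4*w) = w^5 + 2*w^4 - 25*w^3 - 2*w^2 + 24*w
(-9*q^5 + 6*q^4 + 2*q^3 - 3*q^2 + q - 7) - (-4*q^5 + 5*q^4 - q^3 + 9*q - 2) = -5*q^5 + q^4 + 3*q^3 - 3*q^2 - 8*q - 5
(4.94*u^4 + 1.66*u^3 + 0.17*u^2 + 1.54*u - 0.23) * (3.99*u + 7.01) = 19.7106*u^5 + 41.2528*u^4 + 12.3149*u^3 + 7.3363*u^2 + 9.8777*u - 1.6123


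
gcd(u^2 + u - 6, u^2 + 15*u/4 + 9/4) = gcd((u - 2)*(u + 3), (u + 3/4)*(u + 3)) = u + 3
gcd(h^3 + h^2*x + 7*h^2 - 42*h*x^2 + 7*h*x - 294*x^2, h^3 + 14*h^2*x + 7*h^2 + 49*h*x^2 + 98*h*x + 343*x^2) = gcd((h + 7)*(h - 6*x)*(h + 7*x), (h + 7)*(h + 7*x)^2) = h^2 + 7*h*x + 7*h + 49*x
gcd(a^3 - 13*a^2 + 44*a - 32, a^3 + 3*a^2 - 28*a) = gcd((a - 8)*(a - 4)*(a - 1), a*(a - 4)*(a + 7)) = a - 4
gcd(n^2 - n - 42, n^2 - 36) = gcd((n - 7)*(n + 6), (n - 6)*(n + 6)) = n + 6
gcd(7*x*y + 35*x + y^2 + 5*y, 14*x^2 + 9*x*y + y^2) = 7*x + y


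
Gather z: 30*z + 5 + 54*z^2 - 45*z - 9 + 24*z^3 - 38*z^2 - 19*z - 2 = 24*z^3 + 16*z^2 - 34*z - 6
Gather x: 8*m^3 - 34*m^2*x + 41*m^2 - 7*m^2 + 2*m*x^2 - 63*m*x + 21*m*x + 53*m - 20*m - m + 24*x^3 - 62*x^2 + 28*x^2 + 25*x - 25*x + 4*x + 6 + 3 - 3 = 8*m^3 + 34*m^2 + 32*m + 24*x^3 + x^2*(2*m - 34) + x*(-34*m^2 - 42*m + 4) + 6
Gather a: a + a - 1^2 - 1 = 2*a - 2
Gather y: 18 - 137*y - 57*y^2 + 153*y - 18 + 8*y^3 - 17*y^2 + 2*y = 8*y^3 - 74*y^2 + 18*y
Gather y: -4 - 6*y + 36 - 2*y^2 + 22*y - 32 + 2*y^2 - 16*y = 0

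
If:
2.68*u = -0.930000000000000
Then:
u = -0.35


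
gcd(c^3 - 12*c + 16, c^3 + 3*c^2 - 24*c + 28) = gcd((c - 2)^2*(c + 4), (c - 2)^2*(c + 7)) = c^2 - 4*c + 4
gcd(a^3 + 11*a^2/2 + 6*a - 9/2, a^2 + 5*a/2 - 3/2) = a^2 + 5*a/2 - 3/2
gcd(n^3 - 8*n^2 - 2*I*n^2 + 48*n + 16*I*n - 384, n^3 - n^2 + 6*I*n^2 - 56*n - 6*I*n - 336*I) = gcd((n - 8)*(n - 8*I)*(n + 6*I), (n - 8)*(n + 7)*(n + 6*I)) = n^2 + n*(-8 + 6*I) - 48*I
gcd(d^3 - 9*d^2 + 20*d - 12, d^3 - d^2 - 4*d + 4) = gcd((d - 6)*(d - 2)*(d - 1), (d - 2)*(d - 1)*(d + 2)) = d^2 - 3*d + 2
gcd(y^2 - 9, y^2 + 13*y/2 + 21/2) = y + 3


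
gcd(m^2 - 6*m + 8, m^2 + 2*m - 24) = m - 4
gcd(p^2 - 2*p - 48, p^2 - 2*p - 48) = p^2 - 2*p - 48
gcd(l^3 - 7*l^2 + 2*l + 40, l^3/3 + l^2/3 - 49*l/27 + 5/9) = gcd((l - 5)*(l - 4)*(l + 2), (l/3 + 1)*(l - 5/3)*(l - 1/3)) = 1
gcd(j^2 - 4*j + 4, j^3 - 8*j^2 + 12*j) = j - 2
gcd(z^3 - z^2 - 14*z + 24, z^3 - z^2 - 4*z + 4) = z - 2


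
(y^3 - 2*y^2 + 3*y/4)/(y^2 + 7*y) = (y^2 - 2*y + 3/4)/(y + 7)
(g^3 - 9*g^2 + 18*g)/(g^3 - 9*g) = (g - 6)/(g + 3)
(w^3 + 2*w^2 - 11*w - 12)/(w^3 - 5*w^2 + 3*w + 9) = (w + 4)/(w - 3)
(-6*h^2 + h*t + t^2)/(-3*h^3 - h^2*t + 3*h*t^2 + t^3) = (-2*h + t)/(-h^2 + t^2)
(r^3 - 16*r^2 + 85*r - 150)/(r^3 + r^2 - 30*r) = (r^2 - 11*r + 30)/(r*(r + 6))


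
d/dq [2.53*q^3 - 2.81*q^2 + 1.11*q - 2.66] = 7.59*q^2 - 5.62*q + 1.11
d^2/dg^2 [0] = 0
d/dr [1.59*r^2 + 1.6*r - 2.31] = 3.18*r + 1.6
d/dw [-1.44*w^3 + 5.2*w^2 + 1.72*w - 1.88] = -4.32*w^2 + 10.4*w + 1.72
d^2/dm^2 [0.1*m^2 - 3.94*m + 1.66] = 0.200000000000000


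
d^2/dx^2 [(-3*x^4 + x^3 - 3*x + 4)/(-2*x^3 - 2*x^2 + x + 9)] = 2*(22*x^6 + 174*x^5 - 321*x^4 + 87*x^3 + 1731*x^2 - 273*x - 103)/(8*x^9 + 24*x^8 + 12*x^7 - 124*x^6 - 222*x^5 + 6*x^4 + 593*x^3 + 459*x^2 - 243*x - 729)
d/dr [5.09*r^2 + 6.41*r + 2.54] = 10.18*r + 6.41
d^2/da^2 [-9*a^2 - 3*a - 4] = -18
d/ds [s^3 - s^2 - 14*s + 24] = 3*s^2 - 2*s - 14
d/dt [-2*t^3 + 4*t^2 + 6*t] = -6*t^2 + 8*t + 6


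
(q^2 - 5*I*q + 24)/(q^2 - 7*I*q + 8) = (q + 3*I)/(q + I)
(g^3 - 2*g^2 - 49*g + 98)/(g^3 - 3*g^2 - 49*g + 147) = (g - 2)/(g - 3)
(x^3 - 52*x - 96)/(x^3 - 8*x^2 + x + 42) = (x^2 - 2*x - 48)/(x^2 - 10*x + 21)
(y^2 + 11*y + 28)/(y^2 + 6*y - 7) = (y + 4)/(y - 1)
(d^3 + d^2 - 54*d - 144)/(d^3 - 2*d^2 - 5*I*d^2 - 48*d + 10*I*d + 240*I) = (d + 3)/(d - 5*I)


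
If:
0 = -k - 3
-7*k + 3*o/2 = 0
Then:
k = -3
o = -14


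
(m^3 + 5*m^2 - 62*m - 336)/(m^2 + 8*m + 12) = (m^2 - m - 56)/(m + 2)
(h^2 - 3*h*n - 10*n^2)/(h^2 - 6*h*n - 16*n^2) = (h - 5*n)/(h - 8*n)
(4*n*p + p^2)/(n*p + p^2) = (4*n + p)/(n + p)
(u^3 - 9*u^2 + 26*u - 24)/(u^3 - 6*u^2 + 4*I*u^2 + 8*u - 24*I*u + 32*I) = (u - 3)/(u + 4*I)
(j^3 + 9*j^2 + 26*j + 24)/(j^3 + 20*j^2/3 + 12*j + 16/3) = 3*(j + 3)/(3*j + 2)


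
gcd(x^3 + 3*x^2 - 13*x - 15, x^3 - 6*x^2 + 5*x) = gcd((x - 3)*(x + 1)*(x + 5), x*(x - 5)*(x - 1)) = 1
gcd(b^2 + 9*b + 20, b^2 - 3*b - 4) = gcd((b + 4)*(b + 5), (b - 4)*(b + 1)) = 1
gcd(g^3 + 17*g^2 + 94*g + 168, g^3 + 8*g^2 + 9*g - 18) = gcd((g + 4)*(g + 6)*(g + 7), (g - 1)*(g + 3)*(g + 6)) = g + 6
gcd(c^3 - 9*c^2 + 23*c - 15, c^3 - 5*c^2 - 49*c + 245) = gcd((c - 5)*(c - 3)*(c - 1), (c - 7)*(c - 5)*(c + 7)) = c - 5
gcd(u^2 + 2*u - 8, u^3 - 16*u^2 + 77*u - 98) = u - 2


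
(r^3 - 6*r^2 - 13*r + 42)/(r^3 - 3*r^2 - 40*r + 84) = (r + 3)/(r + 6)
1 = 1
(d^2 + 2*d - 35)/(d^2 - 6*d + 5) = (d + 7)/(d - 1)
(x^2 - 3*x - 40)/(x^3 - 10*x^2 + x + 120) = (x + 5)/(x^2 - 2*x - 15)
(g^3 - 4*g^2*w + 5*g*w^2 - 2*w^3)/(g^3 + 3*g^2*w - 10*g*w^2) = (g^2 - 2*g*w + w^2)/(g*(g + 5*w))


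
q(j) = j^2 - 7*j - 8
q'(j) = 2*j - 7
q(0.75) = -12.69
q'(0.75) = -5.50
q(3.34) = -20.22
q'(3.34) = -0.32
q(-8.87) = 132.77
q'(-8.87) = -24.74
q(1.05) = -14.25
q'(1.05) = -4.90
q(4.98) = -18.06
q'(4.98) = 2.96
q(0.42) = -10.76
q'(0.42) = -6.16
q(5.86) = -14.68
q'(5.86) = 4.72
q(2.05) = -18.15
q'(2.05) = -2.90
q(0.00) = -8.00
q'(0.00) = -7.00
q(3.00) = -20.00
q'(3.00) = -1.00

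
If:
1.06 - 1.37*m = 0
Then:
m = 0.77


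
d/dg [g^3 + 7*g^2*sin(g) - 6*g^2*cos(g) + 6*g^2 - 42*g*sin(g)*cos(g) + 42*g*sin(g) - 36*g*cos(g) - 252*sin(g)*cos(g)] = 6*g^2*sin(g) + 7*g^2*cos(g) + 3*g^2 + 50*g*sin(g) + 30*g*cos(g) - 42*g*cos(2*g) + 12*g + 42*sin(g) - 21*sin(2*g) - 36*cos(g) - 252*cos(2*g)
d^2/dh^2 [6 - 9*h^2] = -18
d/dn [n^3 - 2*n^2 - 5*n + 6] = 3*n^2 - 4*n - 5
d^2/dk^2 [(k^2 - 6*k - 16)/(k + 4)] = 48/(k^3 + 12*k^2 + 48*k + 64)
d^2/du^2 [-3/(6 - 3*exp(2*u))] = 4*(exp(2*u) + 2)*exp(2*u)/(exp(2*u) - 2)^3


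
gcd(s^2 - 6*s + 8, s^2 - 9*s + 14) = s - 2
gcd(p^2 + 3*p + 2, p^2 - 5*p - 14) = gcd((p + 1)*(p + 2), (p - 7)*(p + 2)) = p + 2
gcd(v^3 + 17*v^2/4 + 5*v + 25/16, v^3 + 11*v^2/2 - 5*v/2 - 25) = v + 5/2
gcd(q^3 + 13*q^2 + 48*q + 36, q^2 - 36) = q + 6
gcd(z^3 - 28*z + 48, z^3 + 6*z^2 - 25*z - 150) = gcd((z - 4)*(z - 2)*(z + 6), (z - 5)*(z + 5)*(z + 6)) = z + 6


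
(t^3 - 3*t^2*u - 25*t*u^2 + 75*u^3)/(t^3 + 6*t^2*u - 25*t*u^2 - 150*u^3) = (t - 3*u)/(t + 6*u)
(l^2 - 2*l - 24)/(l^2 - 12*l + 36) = (l + 4)/(l - 6)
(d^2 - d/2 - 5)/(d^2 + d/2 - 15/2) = (d + 2)/(d + 3)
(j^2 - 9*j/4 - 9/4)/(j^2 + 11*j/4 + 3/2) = (j - 3)/(j + 2)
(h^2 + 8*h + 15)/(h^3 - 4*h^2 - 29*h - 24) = (h + 5)/(h^2 - 7*h - 8)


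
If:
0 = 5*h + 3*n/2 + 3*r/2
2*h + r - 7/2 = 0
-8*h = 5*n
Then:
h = 105/8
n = -21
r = -91/4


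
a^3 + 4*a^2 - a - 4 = (a - 1)*(a + 1)*(a + 4)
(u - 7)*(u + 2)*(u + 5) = u^3 - 39*u - 70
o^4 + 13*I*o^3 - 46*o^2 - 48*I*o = o*(o + 2*I)*(o + 3*I)*(o + 8*I)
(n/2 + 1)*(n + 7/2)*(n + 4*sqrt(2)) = n^3/2 + 11*n^2/4 + 2*sqrt(2)*n^2 + 7*n/2 + 11*sqrt(2)*n + 14*sqrt(2)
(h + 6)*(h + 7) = h^2 + 13*h + 42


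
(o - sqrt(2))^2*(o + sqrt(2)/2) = o^3 - 3*sqrt(2)*o^2/2 + sqrt(2)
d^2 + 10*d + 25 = (d + 5)^2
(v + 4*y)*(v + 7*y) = v^2 + 11*v*y + 28*y^2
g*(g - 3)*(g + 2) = g^3 - g^2 - 6*g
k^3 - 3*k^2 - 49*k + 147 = (k - 7)*(k - 3)*(k + 7)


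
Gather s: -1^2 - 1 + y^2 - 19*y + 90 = y^2 - 19*y + 88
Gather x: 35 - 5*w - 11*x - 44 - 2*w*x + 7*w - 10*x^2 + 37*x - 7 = 2*w - 10*x^2 + x*(26 - 2*w) - 16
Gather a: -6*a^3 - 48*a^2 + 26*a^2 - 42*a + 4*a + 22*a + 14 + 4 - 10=-6*a^3 - 22*a^2 - 16*a + 8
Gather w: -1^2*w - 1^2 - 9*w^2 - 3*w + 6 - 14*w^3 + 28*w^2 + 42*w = -14*w^3 + 19*w^2 + 38*w + 5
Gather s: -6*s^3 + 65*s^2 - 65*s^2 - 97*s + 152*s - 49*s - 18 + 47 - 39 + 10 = -6*s^3 + 6*s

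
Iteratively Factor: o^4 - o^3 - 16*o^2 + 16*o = (o - 4)*(o^3 + 3*o^2 - 4*o) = (o - 4)*(o + 4)*(o^2 - o) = o*(o - 4)*(o + 4)*(o - 1)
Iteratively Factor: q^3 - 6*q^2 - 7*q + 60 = (q - 5)*(q^2 - q - 12) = (q - 5)*(q + 3)*(q - 4)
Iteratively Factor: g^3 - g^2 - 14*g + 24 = (g + 4)*(g^2 - 5*g + 6) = (g - 2)*(g + 4)*(g - 3)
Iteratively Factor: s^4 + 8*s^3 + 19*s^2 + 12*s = (s + 4)*(s^3 + 4*s^2 + 3*s) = s*(s + 4)*(s^2 + 4*s + 3) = s*(s + 1)*(s + 4)*(s + 3)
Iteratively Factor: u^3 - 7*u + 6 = (u - 1)*(u^2 + u - 6) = (u - 2)*(u - 1)*(u + 3)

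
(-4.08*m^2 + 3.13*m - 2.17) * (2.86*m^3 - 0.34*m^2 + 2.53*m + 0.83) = -11.6688*m^5 + 10.339*m^4 - 17.5928*m^3 + 5.2703*m^2 - 2.8922*m - 1.8011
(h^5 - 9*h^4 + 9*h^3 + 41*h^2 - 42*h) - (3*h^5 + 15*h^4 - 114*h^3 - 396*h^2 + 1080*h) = -2*h^5 - 24*h^4 + 123*h^3 + 437*h^2 - 1122*h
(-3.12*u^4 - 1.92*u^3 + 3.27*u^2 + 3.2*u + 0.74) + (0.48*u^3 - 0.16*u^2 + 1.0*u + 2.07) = -3.12*u^4 - 1.44*u^3 + 3.11*u^2 + 4.2*u + 2.81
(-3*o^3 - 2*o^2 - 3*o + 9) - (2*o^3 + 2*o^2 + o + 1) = -5*o^3 - 4*o^2 - 4*o + 8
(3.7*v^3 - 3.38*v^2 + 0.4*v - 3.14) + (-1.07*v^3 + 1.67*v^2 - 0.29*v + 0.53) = 2.63*v^3 - 1.71*v^2 + 0.11*v - 2.61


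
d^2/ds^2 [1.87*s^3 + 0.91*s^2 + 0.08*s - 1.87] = 11.22*s + 1.82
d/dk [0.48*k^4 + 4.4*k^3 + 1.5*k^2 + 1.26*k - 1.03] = 1.92*k^3 + 13.2*k^2 + 3.0*k + 1.26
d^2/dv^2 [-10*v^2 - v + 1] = -20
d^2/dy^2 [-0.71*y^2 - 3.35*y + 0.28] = -1.42000000000000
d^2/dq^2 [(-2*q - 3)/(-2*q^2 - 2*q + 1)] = 4*(2*(2*q + 1)^2*(2*q + 3) - (6*q + 5)*(2*q^2 + 2*q - 1))/(2*q^2 + 2*q - 1)^3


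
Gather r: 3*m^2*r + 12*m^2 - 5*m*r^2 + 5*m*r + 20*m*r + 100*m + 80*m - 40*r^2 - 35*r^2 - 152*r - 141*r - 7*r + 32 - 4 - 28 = 12*m^2 + 180*m + r^2*(-5*m - 75) + r*(3*m^2 + 25*m - 300)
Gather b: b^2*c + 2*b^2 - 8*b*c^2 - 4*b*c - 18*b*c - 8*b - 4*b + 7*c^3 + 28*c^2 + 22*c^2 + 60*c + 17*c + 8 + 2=b^2*(c + 2) + b*(-8*c^2 - 22*c - 12) + 7*c^3 + 50*c^2 + 77*c + 10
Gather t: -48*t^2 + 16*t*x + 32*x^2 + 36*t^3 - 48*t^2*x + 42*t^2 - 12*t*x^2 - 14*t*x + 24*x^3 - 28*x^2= 36*t^3 + t^2*(-48*x - 6) + t*(-12*x^2 + 2*x) + 24*x^3 + 4*x^2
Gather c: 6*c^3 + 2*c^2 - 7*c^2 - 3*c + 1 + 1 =6*c^3 - 5*c^2 - 3*c + 2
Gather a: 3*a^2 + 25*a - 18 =3*a^2 + 25*a - 18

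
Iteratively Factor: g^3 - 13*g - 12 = (g + 1)*(g^2 - g - 12) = (g + 1)*(g + 3)*(g - 4)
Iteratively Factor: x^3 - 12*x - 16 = (x - 4)*(x^2 + 4*x + 4) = (x - 4)*(x + 2)*(x + 2)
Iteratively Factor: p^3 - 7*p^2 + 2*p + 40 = (p - 4)*(p^2 - 3*p - 10) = (p - 4)*(p + 2)*(p - 5)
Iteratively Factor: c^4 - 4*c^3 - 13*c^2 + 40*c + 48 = (c - 4)*(c^3 - 13*c - 12) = (c - 4)*(c + 3)*(c^2 - 3*c - 4) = (c - 4)^2*(c + 3)*(c + 1)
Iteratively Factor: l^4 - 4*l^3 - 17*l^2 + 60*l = (l)*(l^3 - 4*l^2 - 17*l + 60) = l*(l - 3)*(l^2 - l - 20) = l*(l - 5)*(l - 3)*(l + 4)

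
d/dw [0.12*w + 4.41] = 0.120000000000000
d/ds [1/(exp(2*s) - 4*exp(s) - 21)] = 2*(2 - exp(s))*exp(s)/(-exp(2*s) + 4*exp(s) + 21)^2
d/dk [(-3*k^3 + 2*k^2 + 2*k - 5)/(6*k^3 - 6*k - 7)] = (-12*k^4 + 12*k^3 + 141*k^2 - 28*k - 44)/(36*k^6 - 72*k^4 - 84*k^3 + 36*k^2 + 84*k + 49)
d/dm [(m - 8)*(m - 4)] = 2*m - 12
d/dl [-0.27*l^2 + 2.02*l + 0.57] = 2.02 - 0.54*l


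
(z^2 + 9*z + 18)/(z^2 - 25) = (z^2 + 9*z + 18)/(z^2 - 25)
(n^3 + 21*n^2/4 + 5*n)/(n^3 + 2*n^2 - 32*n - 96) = n*(4*n + 5)/(4*(n^2 - 2*n - 24))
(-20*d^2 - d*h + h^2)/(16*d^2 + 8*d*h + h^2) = (-5*d + h)/(4*d + h)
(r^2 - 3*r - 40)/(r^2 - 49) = (r^2 - 3*r - 40)/(r^2 - 49)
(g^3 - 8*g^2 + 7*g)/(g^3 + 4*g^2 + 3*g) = (g^2 - 8*g + 7)/(g^2 + 4*g + 3)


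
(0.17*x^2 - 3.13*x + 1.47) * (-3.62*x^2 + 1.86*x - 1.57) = -0.6154*x^4 + 11.6468*x^3 - 11.4101*x^2 + 7.6483*x - 2.3079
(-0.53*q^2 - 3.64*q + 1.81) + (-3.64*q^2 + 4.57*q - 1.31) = -4.17*q^2 + 0.93*q + 0.5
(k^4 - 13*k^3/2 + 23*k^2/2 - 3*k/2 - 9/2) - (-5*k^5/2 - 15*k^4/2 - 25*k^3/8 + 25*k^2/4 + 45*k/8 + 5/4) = 5*k^5/2 + 17*k^4/2 - 27*k^3/8 + 21*k^2/4 - 57*k/8 - 23/4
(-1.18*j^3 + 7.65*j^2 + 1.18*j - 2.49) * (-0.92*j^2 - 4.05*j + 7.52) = 1.0856*j^5 - 2.259*j^4 - 40.9417*j^3 + 55.0398*j^2 + 18.9581*j - 18.7248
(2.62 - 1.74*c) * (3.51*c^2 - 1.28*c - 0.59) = -6.1074*c^3 + 11.4234*c^2 - 2.327*c - 1.5458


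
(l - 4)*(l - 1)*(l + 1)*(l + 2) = l^4 - 2*l^3 - 9*l^2 + 2*l + 8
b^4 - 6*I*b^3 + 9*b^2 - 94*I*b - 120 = (b - 5*I)*(b - 3*I)*(b - 2*I)*(b + 4*I)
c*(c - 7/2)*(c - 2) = c^3 - 11*c^2/2 + 7*c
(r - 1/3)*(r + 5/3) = r^2 + 4*r/3 - 5/9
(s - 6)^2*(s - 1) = s^3 - 13*s^2 + 48*s - 36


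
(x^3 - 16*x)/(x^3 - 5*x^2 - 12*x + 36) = x*(x^2 - 16)/(x^3 - 5*x^2 - 12*x + 36)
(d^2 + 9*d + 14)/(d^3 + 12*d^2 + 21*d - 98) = (d + 2)/(d^2 + 5*d - 14)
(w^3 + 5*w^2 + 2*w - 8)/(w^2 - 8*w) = (w^3 + 5*w^2 + 2*w - 8)/(w*(w - 8))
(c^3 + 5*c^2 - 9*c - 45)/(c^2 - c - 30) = (c^2 - 9)/(c - 6)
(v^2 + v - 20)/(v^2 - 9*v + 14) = (v^2 + v - 20)/(v^2 - 9*v + 14)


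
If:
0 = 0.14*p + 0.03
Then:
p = -0.21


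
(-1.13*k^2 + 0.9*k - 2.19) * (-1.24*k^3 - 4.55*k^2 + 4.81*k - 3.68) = 1.4012*k^5 + 4.0255*k^4 - 6.8147*k^3 + 18.4519*k^2 - 13.8459*k + 8.0592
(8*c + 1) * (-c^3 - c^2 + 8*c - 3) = -8*c^4 - 9*c^3 + 63*c^2 - 16*c - 3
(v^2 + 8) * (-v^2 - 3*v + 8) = -v^4 - 3*v^3 - 24*v + 64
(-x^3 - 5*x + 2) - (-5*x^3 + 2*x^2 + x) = 4*x^3 - 2*x^2 - 6*x + 2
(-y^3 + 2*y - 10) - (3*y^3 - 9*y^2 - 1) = -4*y^3 + 9*y^2 + 2*y - 9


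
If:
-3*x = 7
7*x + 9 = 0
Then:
No Solution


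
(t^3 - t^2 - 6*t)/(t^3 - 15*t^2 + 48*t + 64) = t*(t^2 - t - 6)/(t^3 - 15*t^2 + 48*t + 64)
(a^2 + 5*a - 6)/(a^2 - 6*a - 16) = (-a^2 - 5*a + 6)/(-a^2 + 6*a + 16)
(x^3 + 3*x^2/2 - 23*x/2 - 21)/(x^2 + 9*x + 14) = (2*x^2 - x - 21)/(2*(x + 7))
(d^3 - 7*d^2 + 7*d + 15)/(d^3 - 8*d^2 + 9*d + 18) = (d - 5)/(d - 6)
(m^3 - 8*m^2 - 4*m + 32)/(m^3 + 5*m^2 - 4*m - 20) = (m - 8)/(m + 5)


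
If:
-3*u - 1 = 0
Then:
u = -1/3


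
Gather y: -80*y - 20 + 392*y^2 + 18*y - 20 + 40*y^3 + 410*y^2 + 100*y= 40*y^3 + 802*y^2 + 38*y - 40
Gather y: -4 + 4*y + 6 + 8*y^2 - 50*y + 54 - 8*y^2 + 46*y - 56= 0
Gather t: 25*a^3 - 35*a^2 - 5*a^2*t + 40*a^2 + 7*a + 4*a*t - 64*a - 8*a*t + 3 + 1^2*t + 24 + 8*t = 25*a^3 + 5*a^2 - 57*a + t*(-5*a^2 - 4*a + 9) + 27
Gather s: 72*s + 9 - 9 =72*s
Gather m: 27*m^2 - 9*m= 27*m^2 - 9*m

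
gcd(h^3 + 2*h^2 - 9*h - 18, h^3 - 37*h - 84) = h + 3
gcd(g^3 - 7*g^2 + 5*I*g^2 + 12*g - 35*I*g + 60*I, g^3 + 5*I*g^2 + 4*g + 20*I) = g + 5*I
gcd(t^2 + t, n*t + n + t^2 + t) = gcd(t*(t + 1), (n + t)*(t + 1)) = t + 1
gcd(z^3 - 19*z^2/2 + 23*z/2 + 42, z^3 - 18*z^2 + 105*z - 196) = z^2 - 11*z + 28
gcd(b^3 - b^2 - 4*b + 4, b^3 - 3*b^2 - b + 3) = b - 1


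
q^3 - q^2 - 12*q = q*(q - 4)*(q + 3)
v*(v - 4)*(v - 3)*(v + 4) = v^4 - 3*v^3 - 16*v^2 + 48*v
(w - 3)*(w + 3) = w^2 - 9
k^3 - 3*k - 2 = (k - 2)*(k + 1)^2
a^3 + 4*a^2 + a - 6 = (a - 1)*(a + 2)*(a + 3)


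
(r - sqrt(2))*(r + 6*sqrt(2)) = r^2 + 5*sqrt(2)*r - 12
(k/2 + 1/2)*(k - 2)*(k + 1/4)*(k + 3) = k^4/2 + 9*k^3/8 - 9*k^2/4 - 29*k/8 - 3/4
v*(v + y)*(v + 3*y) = v^3 + 4*v^2*y + 3*v*y^2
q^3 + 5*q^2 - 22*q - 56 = (q - 4)*(q + 2)*(q + 7)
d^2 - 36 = (d - 6)*(d + 6)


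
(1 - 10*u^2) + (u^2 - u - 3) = -9*u^2 - u - 2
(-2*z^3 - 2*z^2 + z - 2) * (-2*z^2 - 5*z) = 4*z^5 + 14*z^4 + 8*z^3 - z^2 + 10*z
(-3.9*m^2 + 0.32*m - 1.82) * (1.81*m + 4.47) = -7.059*m^3 - 16.8538*m^2 - 1.8638*m - 8.1354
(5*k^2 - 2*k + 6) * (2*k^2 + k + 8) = 10*k^4 + k^3 + 50*k^2 - 10*k + 48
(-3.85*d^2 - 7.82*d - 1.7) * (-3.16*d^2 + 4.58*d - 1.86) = 12.166*d^4 + 7.0782*d^3 - 23.2826*d^2 + 6.7592*d + 3.162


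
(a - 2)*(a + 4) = a^2 + 2*a - 8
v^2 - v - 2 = (v - 2)*(v + 1)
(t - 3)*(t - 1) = t^2 - 4*t + 3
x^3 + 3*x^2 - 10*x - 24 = (x - 3)*(x + 2)*(x + 4)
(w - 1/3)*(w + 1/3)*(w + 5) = w^3 + 5*w^2 - w/9 - 5/9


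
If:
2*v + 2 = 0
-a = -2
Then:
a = 2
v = -1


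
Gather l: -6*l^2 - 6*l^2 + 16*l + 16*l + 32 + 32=-12*l^2 + 32*l + 64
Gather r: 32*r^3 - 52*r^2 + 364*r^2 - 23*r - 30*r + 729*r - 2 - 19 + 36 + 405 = 32*r^3 + 312*r^2 + 676*r + 420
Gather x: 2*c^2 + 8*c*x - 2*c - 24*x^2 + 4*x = 2*c^2 - 2*c - 24*x^2 + x*(8*c + 4)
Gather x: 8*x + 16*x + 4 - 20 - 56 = 24*x - 72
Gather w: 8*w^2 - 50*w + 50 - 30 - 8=8*w^2 - 50*w + 12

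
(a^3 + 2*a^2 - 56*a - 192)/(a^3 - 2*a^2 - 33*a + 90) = (a^2 - 4*a - 32)/(a^2 - 8*a + 15)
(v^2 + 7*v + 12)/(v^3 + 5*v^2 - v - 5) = (v^2 + 7*v + 12)/(v^3 + 5*v^2 - v - 5)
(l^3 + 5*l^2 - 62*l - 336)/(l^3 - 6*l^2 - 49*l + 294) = (l^2 - 2*l - 48)/(l^2 - 13*l + 42)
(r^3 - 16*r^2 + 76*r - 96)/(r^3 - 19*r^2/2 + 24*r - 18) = 2*(r - 8)/(2*r - 3)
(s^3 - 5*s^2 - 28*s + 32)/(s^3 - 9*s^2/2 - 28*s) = 2*(s^2 + 3*s - 4)/(s*(2*s + 7))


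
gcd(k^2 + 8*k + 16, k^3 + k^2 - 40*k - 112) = k^2 + 8*k + 16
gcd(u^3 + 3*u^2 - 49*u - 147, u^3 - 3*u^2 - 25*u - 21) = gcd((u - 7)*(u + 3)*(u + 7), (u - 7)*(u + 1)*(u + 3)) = u^2 - 4*u - 21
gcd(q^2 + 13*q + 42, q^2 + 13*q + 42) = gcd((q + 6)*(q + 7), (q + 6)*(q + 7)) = q^2 + 13*q + 42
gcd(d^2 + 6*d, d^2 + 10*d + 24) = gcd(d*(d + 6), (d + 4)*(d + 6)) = d + 6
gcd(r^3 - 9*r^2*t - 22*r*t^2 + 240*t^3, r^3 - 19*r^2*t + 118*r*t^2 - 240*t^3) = r^2 - 14*r*t + 48*t^2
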